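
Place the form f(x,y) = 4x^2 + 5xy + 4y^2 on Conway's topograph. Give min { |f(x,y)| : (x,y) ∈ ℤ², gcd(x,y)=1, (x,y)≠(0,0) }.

translate: b→-3 (≡5 mod 8), so (4,5,4)→(4,-3,3)
flip: (4,-3,3)→(3,3,4)
reduced (well bottom): (3,3,4) with a≤c, −a<b≤a
well minimum = a = 3

3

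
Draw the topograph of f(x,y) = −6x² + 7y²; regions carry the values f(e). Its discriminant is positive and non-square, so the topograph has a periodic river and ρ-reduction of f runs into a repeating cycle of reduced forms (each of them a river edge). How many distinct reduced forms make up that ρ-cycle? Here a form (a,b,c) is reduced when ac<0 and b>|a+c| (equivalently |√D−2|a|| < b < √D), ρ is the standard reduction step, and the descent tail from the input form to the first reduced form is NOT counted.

D = 168, ⌊√D⌋ = 12
descent: ρ → (7,0,-6)
descent: ρ → (-6,12,1)  [lands on river]
river: ρ → (1,12,-6)
ρ-cycle length = 2 (tail of 2 descent steps not counted)

2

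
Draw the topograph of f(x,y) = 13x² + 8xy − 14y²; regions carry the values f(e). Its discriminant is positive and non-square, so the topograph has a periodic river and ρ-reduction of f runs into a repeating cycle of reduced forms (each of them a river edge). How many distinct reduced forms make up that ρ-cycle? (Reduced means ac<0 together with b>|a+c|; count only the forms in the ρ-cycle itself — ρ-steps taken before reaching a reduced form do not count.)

D = 792, ⌊√D⌋ = 28
river: ρ → (-14,20,7)
river: ρ → (7,22,-11)
river: ρ → (-11,22,7)
river: ρ → (7,20,-14)
river: ρ → (-14,8,13)
river: ρ → (13,18,-9)
river: ρ → (-9,18,13)
river: ρ → (13,8,-14)
ρ-cycle length = 8 (tail of 0 descent steps not counted)

8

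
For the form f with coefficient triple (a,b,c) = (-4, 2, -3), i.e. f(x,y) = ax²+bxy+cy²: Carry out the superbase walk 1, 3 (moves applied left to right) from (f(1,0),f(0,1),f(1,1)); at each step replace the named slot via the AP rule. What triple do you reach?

start (-4,-3,-5) = (f(1,0),f(0,1),f(1,1))
replace slot 1: 2·((-3)+(-5)) − (-4) = -12 → (-12,-3,-5)
replace slot 3: 2·((-12)+(-3)) − (-5) = -25 → (-12,-3,-25)

-12,-3,-25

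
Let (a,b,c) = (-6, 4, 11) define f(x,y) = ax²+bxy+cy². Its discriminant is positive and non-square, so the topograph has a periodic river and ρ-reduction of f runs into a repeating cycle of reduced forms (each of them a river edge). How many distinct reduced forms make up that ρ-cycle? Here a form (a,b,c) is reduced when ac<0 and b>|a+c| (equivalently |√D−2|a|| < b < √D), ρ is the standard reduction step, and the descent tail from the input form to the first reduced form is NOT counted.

D = 280, ⌊√D⌋ = 16
descent: ρ → (11,-4,-6)
descent: ρ → (-6,16,1)  [lands on river]
river: ρ → (1,16,-6)
river: ρ → (-6,8,9)
river: ρ → (9,10,-5)
river: ρ → (-5,10,9)
river: ρ → (9,8,-6)
ρ-cycle length = 6 (tail of 2 descent steps not counted)

6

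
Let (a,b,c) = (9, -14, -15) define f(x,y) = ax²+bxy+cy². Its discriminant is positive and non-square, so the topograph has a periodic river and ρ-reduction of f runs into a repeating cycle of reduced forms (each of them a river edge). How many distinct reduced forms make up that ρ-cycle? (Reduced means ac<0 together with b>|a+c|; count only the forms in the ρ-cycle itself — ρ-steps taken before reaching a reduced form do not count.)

D = 736, ⌊√D⌋ = 27
descent: ρ → (-15,14,9)  [lands on river]
river: ρ → (9,22,-7)
river: ρ → (-7,20,12)
river: ρ → (12,4,-15)
river: ρ → (-15,26,1)
river: ρ → (1,26,-15)
river: ρ → (-15,4,12)
river: ρ → (12,20,-7)
river: ρ → (-7,22,9)
river: ρ → (9,14,-15)
river: ρ → (-15,16,8)
river: ρ → (8,16,-15)
ρ-cycle length = 12 (tail of 1 descent step not counted)

12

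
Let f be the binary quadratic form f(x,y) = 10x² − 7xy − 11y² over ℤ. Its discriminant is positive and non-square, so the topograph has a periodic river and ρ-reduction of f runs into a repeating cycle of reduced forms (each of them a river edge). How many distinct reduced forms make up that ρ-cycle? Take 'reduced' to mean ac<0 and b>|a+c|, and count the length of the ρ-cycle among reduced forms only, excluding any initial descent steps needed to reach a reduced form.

D = 489, ⌊√D⌋ = 22
descent: ρ → (-11,7,10)  [lands on river]
river: ρ → (10,13,-8)
river: ρ → (-8,19,4)
river: ρ → (4,21,-3)
river: ρ → (-3,21,4)
river: ρ → (4,19,-8)
river: ρ → (-8,13,10)
river: ρ → (10,7,-11)
river: ρ → (-11,15,6)
river: ρ → (6,21,-2)
river: ρ → (-2,19,16)
river: ρ → (16,13,-5)
river: ρ → (-5,17,10)
river: ρ → (10,3,-12)
river: ρ → (-12,21,1)
river: ρ → (1,21,-12)
river: ρ → (-12,3,10)
river: ρ → (10,17,-5)
river: ρ → (-5,13,16)
river: ρ → (16,19,-2)
river: ρ → (-2,21,6)
river: ρ → (6,15,-11)
ρ-cycle length = 22 (tail of 1 descent step not counted)

22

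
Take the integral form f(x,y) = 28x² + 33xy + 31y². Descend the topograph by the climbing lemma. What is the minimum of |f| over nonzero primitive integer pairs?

translate: b→-23 (≡33 mod 56), so (28,33,31)→(28,-23,26)
flip: (28,-23,26)→(26,23,28)
reduced (well bottom): (26,23,28) with a≤c, −a<b≤a
well minimum = a = 26

26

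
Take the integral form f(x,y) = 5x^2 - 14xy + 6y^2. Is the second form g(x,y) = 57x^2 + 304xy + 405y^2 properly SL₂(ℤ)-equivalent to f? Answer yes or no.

D₁ = 76, D₂ = 76
river cycle of f (length 6): (-3, 4, 5), (5, 6, -2), (-2, 6, 5), (5, 4, -3), (-3, 8, 1), (1, 8, -3)
river cycle of g (length 6): (-3, 4, 5), (5, 6, -2), (-2, 6, 5), (5, 4, -3), (-3, 8, 1), (1, 8, -3)
cycles coincide ⇒ equivalent

yes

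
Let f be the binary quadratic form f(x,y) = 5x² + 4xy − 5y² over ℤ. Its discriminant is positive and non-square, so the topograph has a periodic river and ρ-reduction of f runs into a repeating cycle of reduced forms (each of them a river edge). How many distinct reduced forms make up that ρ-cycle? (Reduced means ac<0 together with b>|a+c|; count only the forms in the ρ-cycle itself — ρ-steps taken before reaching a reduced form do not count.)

D = 116, ⌊√D⌋ = 10
river: ρ → (-5,6,4)
river: ρ → (4,10,-1)
river: ρ → (-1,10,4)
river: ρ → (4,6,-5)
river: ρ → (-5,4,5)
river: ρ → (5,6,-4)
river: ρ → (-4,10,1)
river: ρ → (1,10,-4)
river: ρ → (-4,6,5)
river: ρ → (5,4,-5)
ρ-cycle length = 10 (tail of 0 descent steps not counted)

10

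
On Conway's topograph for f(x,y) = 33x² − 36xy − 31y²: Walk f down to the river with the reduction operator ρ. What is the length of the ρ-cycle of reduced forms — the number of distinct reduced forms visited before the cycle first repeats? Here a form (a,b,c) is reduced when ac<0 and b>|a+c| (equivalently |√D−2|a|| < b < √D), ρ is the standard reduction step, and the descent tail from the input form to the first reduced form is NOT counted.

D = 5388, ⌊√D⌋ = 73
descent: ρ → (-31,36,33)  [lands on river]
river: ρ → (33,30,-34)
river: ρ → (-34,38,29)
river: ρ → (29,20,-43)
river: ρ → (-43,66,6)
river: ρ → (6,66,-43)
river: ρ → (-43,20,29)
river: ρ → (29,38,-34)
river: ρ → (-34,30,33)
river: ρ → (33,36,-31)
river: ρ → (-31,26,38)
river: ρ → (38,50,-19)
river: ρ → (-19,64,17)
river: ρ → (17,72,-3)
river: ρ → (-3,72,17)
river: ρ → (17,64,-19)
river: ρ → (-19,50,38)
river: ρ → (38,26,-31)
ρ-cycle length = 18 (tail of 1 descent step not counted)

18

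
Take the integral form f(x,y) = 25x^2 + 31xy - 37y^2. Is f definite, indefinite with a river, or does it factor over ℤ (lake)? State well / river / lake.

D = b²−4ac = 31² − 4·25·(-37) = 4661
D > 0 non-square ⇒ indefinite ⇒ periodic river

river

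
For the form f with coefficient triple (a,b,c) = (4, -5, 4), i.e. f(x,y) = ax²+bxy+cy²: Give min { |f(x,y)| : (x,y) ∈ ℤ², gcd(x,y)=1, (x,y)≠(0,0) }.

translate: b→3 (≡-5 mod 8), so (4,-5,4)→(4,3,3)
flip: (4,3,3)→(3,-3,4)
translate: b→3 (≡-3 mod 6), so (3,-3,4)→(3,3,4)
reduced (well bottom): (3,3,4) with a≤c, −a<b≤a
well minimum = a = 3

3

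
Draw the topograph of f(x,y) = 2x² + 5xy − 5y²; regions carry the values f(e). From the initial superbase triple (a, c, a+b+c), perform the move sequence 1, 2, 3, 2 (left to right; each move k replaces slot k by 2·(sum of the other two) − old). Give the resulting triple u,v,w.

start (2,-5,2) = (f(1,0),f(0,1),f(1,1))
replace slot 1: 2·((-5)+2) − 2 = -8 → (-8,-5,2)
replace slot 2: 2·((-8)+2) − (-5) = -7 → (-8,-7,2)
replace slot 3: 2·((-8)+(-7)) − 2 = -32 → (-8,-7,-32)
replace slot 2: 2·((-8)+(-32)) − (-7) = -73 → (-8,-73,-32)

-8,-73,-32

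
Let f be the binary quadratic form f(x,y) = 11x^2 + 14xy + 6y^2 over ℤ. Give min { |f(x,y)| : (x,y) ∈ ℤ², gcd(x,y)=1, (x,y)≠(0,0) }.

translate: b→-8 (≡14 mod 22), so (11,14,6)→(11,-8,3)
flip: (11,-8,3)→(3,8,11)
translate: b→2 (≡8 mod 6), so (3,8,11)→(3,2,6)
reduced (well bottom): (3,2,6) with a≤c, −a<b≤a
well minimum = a = 3

3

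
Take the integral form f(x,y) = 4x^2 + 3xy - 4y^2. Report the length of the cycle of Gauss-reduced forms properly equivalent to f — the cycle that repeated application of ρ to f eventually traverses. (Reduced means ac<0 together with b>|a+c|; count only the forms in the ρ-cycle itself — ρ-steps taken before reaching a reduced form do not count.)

D = 73, ⌊√D⌋ = 8
river: ρ → (-4,5,3)
river: ρ → (3,7,-2)
river: ρ → (-2,5,6)
river: ρ → (6,7,-1)
river: ρ → (-1,7,6)
river: ρ → (6,5,-2)
river: ρ → (-2,7,3)
river: ρ → (3,5,-4)
river: ρ → (-4,3,4)
river: ρ → (4,5,-3)
river: ρ → (-3,7,2)
river: ρ → (2,5,-6)
river: ρ → (-6,7,1)
river: ρ → (1,7,-6)
river: ρ → (-6,5,2)
river: ρ → (2,7,-3)
river: ρ → (-3,5,4)
river: ρ → (4,3,-4)
ρ-cycle length = 18 (tail of 0 descent steps not counted)

18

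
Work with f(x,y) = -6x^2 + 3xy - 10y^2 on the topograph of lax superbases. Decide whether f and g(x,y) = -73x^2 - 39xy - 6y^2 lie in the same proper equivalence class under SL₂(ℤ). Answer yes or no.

D₁ = -231, D₂ = -231
f is negative-definite; reduce −f:
−f: reduced (well bottom): (6,-3,10) with a≤c, −a<b≤a
flip sign back: reduced form of f is (-6,3,-10)
g is negative-definite; reduce −g:
−g: flip: (73,39,6)→(6,-39,73)
−g: translate: b→-3 (≡-39 mod 12), so (6,-39,73)→(6,-3,10)
−g: reduced (well bottom): (6,-3,10) with a≤c, −a<b≤a
flip sign back: reduced form of g is (-6,3,-10)
reduced forms (-6, 3, -10) vs (-6, 3, -10) ⇒ equivalent

yes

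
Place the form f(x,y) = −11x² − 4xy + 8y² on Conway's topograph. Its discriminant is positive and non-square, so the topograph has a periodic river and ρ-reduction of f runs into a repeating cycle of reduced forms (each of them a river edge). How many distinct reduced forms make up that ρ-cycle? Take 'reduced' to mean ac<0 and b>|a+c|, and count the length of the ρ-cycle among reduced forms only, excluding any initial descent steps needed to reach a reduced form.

D = 368, ⌊√D⌋ = 19
descent: ρ → (8,4,-11)  [lands on river]
river: ρ → (-11,18,1)
river: ρ → (1,18,-11)
river: ρ → (-11,4,8)
river: ρ → (8,12,-7)
river: ρ → (-7,16,4)
river: ρ → (4,16,-7)
river: ρ → (-7,12,8)
ρ-cycle length = 8 (tail of 1 descent step not counted)

8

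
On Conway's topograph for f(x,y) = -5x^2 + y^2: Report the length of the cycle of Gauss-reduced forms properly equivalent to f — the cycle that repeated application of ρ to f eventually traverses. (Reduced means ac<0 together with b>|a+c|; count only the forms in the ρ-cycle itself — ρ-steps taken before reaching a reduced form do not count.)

D = 20, ⌊√D⌋ = 4
descent: ρ → (1,4,-1)  [lands on river]
river: ρ → (-1,4,1)
ρ-cycle length = 2 (tail of 1 descent step not counted)

2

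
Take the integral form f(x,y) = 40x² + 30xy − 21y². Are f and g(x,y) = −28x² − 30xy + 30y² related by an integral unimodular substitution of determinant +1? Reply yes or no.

D₁ = 4260, D₂ = 4260
river cycle of f (length 20): (-21, 54, 16), (16, 42, -39), (-39, 36, 19), (19, 40, -35), (-35, 30, 24), (24, 18, -41), (-41, 64, 1), (1, 64, -41), (-41, 18, 24), (24, 30, -35), … (10 more)
river cycle of g (length 20): (30, 30, -28), (-28, 26, 32), (32, 38, -22), (-22, 50, 20), (20, 30, -42), (-42, 54, 8), (8, 58, -28), (-28, 54, 12), (12, 42, -52), (-52, 62, 2), … (10 more)
cycles differ ⇒ inequivalent

no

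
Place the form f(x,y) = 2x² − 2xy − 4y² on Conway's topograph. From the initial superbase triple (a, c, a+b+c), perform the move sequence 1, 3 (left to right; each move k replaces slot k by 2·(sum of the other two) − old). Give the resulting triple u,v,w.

start (2,-4,-4) = (f(1,0),f(0,1),f(1,1))
replace slot 1: 2·((-4)+(-4)) − 2 = -18 → (-18,-4,-4)
replace slot 3: 2·((-18)+(-4)) − (-4) = -40 → (-18,-4,-40)

-18,-4,-40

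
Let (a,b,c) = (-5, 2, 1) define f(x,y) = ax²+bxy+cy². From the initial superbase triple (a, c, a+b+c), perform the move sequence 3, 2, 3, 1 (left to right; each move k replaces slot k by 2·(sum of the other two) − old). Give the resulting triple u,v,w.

start (-5,1,-2) = (f(1,0),f(0,1),f(1,1))
replace slot 3: 2·((-5)+1) − (-2) = -6 → (-5,1,-6)
replace slot 2: 2·((-5)+(-6)) − 1 = -23 → (-5,-23,-6)
replace slot 3: 2·((-5)+(-23)) − (-6) = -50 → (-5,-23,-50)
replace slot 1: 2·((-23)+(-50)) − (-5) = -141 → (-141,-23,-50)

-141,-23,-50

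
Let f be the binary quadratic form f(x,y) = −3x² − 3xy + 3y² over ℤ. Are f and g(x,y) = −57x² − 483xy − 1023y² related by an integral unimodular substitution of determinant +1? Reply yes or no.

D₁ = 45, D₂ = 45
river cycle of f (length 2): (3, 3, -3), (-3, 3, 3)
river cycle of g (length 2): (-3, 3, 3), (3, 3, -3)
cycles coincide ⇒ equivalent

yes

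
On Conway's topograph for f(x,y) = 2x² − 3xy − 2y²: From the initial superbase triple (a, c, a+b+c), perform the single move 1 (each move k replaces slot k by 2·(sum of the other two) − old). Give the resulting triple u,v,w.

start (2,-2,-3) = (f(1,0),f(0,1),f(1,1))
replace slot 1: 2·((-2)+(-3)) − 2 = -12 → (-12,-2,-3)

-12,-2,-3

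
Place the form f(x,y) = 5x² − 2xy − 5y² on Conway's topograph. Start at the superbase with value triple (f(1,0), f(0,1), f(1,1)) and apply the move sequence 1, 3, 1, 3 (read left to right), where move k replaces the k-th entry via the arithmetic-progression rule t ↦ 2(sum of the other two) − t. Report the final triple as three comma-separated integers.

start (5,-5,-2) = (f(1,0),f(0,1),f(1,1))
replace slot 1: 2·((-5)+(-2)) − 5 = -19 → (-19,-5,-2)
replace slot 3: 2·((-19)+(-5)) − (-2) = -46 → (-19,-5,-46)
replace slot 1: 2·((-5)+(-46)) − (-19) = -83 → (-83,-5,-46)
replace slot 3: 2·((-83)+(-5)) − (-46) = -130 → (-83,-5,-130)

-83,-5,-130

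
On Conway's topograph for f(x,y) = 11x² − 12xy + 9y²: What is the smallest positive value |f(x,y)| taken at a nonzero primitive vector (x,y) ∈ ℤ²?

translate: b→10 (≡-12 mod 22), so (11,-12,9)→(11,10,8)
flip: (11,10,8)→(8,-10,11)
translate: b→6 (≡-10 mod 16), so (8,-10,11)→(8,6,9)
reduced (well bottom): (8,6,9) with a≤c, −a<b≤a
well minimum = a = 8

8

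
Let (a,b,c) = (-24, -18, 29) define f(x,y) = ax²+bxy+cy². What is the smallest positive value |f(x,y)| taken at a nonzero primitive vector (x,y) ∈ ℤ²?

descent: ρ → (29,18,-24)  [lands on river]
river: ρ → (-24,30,23)
river: ρ → (23,16,-31)
river: ρ → (-31,46,8)
river: ρ → (8,50,-19)
river: ρ → (-19,26,32)
river: ρ → (32,38,-13)
river: ρ → (-13,40,29)
closes: descent 1, river 8
min |a| on river = 8

8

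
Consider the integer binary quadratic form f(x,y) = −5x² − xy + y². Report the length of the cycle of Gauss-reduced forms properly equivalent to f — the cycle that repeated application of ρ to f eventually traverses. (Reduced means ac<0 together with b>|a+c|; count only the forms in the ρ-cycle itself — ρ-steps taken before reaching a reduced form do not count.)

D = 21, ⌊√D⌋ = 4
descent: ρ → (1,3,-3)  [lands on river]
river: ρ → (-3,3,1)
ρ-cycle length = 2 (tail of 1 descent step not counted)

2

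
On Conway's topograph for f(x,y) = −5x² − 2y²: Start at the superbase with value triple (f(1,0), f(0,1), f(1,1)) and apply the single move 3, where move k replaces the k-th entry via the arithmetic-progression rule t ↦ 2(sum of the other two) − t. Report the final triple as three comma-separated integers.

start (-5,-2,-7) = (f(1,0),f(0,1),f(1,1))
replace slot 3: 2·((-5)+(-2)) − (-7) = -7 → (-5,-2,-7)

-5,-2,-7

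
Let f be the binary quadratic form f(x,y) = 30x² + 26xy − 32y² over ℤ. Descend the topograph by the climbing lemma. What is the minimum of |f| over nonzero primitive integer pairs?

river: ρ → (-32,38,24)
river: ρ → (24,58,-12)
river: ρ → (-12,62,14)
river: ρ → (14,50,-36)
river: ρ → (-36,22,28)
river: ρ → (28,34,-30)
river: ρ → (-30,26,32)
river: ρ → (32,38,-24)
river: ρ → (-24,58,12)
river: ρ → (12,62,-14)
river: ρ → (-14,50,36)
river: ρ → (36,22,-28)
river: ρ → (-28,34,30)
river: ρ → (30,26,-32)
closes: descent 0, river 14
min |a| on river = 12

12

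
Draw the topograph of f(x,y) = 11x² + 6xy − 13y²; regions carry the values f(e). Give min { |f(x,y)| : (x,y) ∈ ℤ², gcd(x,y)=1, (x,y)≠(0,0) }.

river: ρ → (-13,20,4)
river: ρ → (4,20,-13)
river: ρ → (-13,6,11)
river: ρ → (11,16,-8)
river: ρ → (-8,16,11)
river: ρ → (11,6,-13)
closes: descent 0, river 6
min |a| on river = 4

4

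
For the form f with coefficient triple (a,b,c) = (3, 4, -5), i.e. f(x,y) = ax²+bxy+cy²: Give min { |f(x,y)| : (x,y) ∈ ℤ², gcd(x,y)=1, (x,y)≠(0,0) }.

river: ρ → (-5,6,2)
river: ρ → (2,6,-5)
river: ρ → (-5,4,3)
river: ρ → (3,8,-1)
river: ρ → (-1,8,3)
river: ρ → (3,4,-5)
closes: descent 0, river 6
min |a| on river = 1

1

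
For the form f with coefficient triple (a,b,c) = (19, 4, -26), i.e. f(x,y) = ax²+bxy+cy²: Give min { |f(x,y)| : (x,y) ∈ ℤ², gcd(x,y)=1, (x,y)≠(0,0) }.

descent: ρ → (-26,-4,19)
descent: ρ → (19,42,-3)  [lands on river]
river: ρ → (-3,42,19)
river: ρ → (19,34,-11)
river: ρ → (-11,32,22)
river: ρ → (22,12,-21)
river: ρ → (-21,30,13)
river: ρ → (13,22,-29)
river: ρ → (-29,36,6)
river: ρ → (6,36,-29)
river: ρ → (-29,22,13)
river: ρ → (13,30,-21)
river: ρ → (-21,12,22)
river: ρ → (22,32,-11)
river: ρ → (-11,34,19)
closes: descent 2, river 14
min |a| on river = 3

3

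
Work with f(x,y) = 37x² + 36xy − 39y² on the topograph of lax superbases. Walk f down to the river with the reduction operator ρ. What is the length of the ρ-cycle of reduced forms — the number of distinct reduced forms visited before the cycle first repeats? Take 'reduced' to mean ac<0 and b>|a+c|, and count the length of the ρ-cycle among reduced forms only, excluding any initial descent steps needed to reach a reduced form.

D = 7068, ⌊√D⌋ = 84
river: ρ → (-39,42,34)
river: ρ → (34,26,-47)
river: ρ → (-47,68,13)
river: ρ → (13,62,-62)
river: ρ → (-62,62,13)
river: ρ → (13,68,-47)
river: ρ → (-47,26,34)
river: ρ → (34,42,-39)
river: ρ → (-39,36,37)
river: ρ → (37,38,-38)
river: ρ → (-38,38,37)
river: ρ → (37,36,-39)
ρ-cycle length = 12 (tail of 0 descent steps not counted)

12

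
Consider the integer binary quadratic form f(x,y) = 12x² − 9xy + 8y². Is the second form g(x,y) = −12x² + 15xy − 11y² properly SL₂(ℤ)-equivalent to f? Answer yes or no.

D₁ = -303, D₂ = -303
f: flip: (12,-9,8)→(8,9,12)
f: translate: b→-7 (≡9 mod 16), so (8,9,12)→(8,-7,11)
f: reduced (well bottom): (8,-7,11) with a≤c, −a<b≤a
g is negative-definite; reduce −g:
−g: translate: b→9 (≡-15 mod 24), so (12,-15,11)→(12,9,8)
−g: flip: (12,9,8)→(8,-9,12)
−g: translate: b→7 (≡-9 mod 16), so (8,-9,12)→(8,7,11)
−g: reduced (well bottom): (8,7,11) with a≤c, −a<b≤a
flip sign back: reduced form of g is (-8,-7,-11)
reduced forms (8, -7, 11) vs (-8, -7, -11) ⇒ inequivalent

no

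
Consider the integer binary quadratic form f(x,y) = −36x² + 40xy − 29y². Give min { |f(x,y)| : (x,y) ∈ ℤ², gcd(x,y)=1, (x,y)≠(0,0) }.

translate: b→32 (≡-40 mod 72), so (36,-40,29)→(36,32,25)
flip: (36,32,25)→(25,-32,36)
translate: b→18 (≡-32 mod 50), so (25,-32,36)→(25,18,29)
reduced (well bottom): (25,18,29) with a≤c, −a<b≤a
well minimum |f| = |-25| = 25 (negative-definite)

25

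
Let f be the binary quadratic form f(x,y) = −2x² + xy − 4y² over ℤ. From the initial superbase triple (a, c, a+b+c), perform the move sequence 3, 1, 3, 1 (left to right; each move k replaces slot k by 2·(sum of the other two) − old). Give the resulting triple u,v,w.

start (-2,-4,-5) = (f(1,0),f(0,1),f(1,1))
replace slot 3: 2·((-2)+(-4)) − (-5) = -7 → (-2,-4,-7)
replace slot 1: 2·((-4)+(-7)) − (-2) = -20 → (-20,-4,-7)
replace slot 3: 2·((-20)+(-4)) − (-7) = -41 → (-20,-4,-41)
replace slot 1: 2·((-4)+(-41)) − (-20) = -70 → (-70,-4,-41)

-70,-4,-41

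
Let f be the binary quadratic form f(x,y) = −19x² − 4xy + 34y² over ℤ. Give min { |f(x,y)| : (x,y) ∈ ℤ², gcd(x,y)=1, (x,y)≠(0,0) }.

descent: ρ → (34,4,-19)
descent: ρ → (-19,34,19)  [lands on river]
river: ρ → (19,42,-11)
river: ρ → (-11,46,11)
river: ρ → (11,42,-19)
closes: descent 2, river 4
min |a| on river = 11

11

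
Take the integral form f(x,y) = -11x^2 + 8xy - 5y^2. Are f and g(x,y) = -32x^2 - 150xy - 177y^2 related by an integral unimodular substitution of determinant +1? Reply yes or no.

D₁ = -156, D₂ = -156
f is negative-definite; reduce −f:
−f: flip: (11,-8,5)→(5,8,11)
−f: translate: b→-2 (≡8 mod 10), so (5,8,11)→(5,-2,8)
−f: reduced (well bottom): (5,-2,8) with a≤c, −a<b≤a
flip sign back: reduced form of f is (-5,2,-8)
g is negative-definite; reduce −g:
−g: translate: b→22 (≡150 mod 64), so (32,150,177)→(32,22,5)
−g: flip: (32,22,5)→(5,-22,32)
−g: translate: b→-2 (≡-22 mod 10), so (5,-22,32)→(5,-2,8)
−g: reduced (well bottom): (5,-2,8) with a≤c, −a<b≤a
flip sign back: reduced form of g is (-5,2,-8)
reduced forms (-5, 2, -8) vs (-5, 2, -8) ⇒ equivalent

yes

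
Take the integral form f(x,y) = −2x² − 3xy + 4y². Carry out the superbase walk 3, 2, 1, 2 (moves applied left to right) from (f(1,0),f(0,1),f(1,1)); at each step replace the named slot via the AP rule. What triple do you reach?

start (-2,4,-1) = (f(1,0),f(0,1),f(1,1))
replace slot 3: 2·((-2)+4) − (-1) = 5 → (-2,4,5)
replace slot 2: 2·((-2)+5) − 4 = 2 → (-2,2,5)
replace slot 1: 2·(2+5) − (-2) = 16 → (16,2,5)
replace slot 2: 2·(16+5) − 2 = 40 → (16,40,5)

16,40,5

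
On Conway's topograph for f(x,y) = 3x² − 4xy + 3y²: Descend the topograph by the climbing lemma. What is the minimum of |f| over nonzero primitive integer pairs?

translate: b→2 (≡-4 mod 6), so (3,-4,3)→(3,2,2)
flip: (3,2,2)→(2,-2,3)
translate: b→2 (≡-2 mod 4), so (2,-2,3)→(2,2,3)
reduced (well bottom): (2,2,3) with a≤c, −a<b≤a
well minimum = a = 2

2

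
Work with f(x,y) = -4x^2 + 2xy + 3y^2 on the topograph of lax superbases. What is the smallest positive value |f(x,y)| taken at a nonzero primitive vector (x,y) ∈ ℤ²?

river: ρ → (3,4,-3)
river: ρ → (-3,2,4)
river: ρ → (4,6,-1)
river: ρ → (-1,6,4)
river: ρ → (4,2,-3)
river: ρ → (-3,4,3)
river: ρ → (3,2,-4)
river: ρ → (-4,6,1)
river: ρ → (1,6,-4)
river: ρ → (-4,2,3)
closes: descent 0, river 10
min |a| on river = 1

1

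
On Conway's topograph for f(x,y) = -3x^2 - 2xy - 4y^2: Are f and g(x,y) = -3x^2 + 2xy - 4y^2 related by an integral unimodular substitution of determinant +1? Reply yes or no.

D₁ = -44, D₂ = -44
f is negative-definite; reduce −f:
−f: reduced (well bottom): (3,2,4) with a≤c, −a<b≤a
flip sign back: reduced form of f is (-3,-2,-4)
g is negative-definite; reduce −g:
−g: reduced (well bottom): (3,-2,4) with a≤c, −a<b≤a
flip sign back: reduced form of g is (-3,2,-4)
reduced forms (-3, -2, -4) vs (-3, 2, -4) ⇒ inequivalent

no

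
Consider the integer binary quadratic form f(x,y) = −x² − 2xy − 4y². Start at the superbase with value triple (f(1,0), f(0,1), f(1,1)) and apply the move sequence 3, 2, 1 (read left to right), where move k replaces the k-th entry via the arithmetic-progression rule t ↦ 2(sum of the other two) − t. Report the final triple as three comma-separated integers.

start (-1,-4,-7) = (f(1,0),f(0,1),f(1,1))
replace slot 3: 2·((-1)+(-4)) − (-7) = -3 → (-1,-4,-3)
replace slot 2: 2·((-1)+(-3)) − (-4) = -4 → (-1,-4,-3)
replace slot 1: 2·((-4)+(-3)) − (-1) = -13 → (-13,-4,-3)

-13,-4,-3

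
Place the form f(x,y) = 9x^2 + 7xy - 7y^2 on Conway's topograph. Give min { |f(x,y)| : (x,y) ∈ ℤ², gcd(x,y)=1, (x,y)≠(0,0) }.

river: ρ → (-7,7,9)
river: ρ → (9,11,-5)
river: ρ → (-5,9,11)
river: ρ → (11,13,-3)
river: ρ → (-3,17,1)
river: ρ → (1,17,-3)
river: ρ → (-3,13,11)
river: ρ → (11,9,-5)
river: ρ → (-5,11,9)
river: ρ → (9,7,-7)
closes: descent 0, river 10
min |a| on river = 1

1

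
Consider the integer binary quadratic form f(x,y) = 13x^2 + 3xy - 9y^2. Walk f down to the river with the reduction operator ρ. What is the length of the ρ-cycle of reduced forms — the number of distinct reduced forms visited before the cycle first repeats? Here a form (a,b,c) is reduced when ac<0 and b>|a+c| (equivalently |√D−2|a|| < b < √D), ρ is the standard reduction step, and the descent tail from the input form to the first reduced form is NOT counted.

D = 477, ⌊√D⌋ = 21
descent: ρ → (-9,15,7)  [lands on river]
river: ρ → (7,13,-11)
river: ρ → (-11,9,9)
river: ρ → (9,9,-11)
river: ρ → (-11,13,7)
river: ρ → (7,15,-9)
river: ρ → (-9,21,1)
river: ρ → (1,21,-9)
ρ-cycle length = 8 (tail of 1 descent step not counted)

8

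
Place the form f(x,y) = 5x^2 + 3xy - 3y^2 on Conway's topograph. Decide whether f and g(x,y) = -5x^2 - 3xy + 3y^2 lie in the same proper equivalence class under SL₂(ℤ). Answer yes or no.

D₁ = 69, D₂ = 69
river cycle of f (length 4): (-3, 3, 5), (5, 7, -1), (-1, 7, 5), (5, 3, -3)
river cycle of g (length 4): (3, 3, -5), (-5, 7, 1), (1, 7, -5), (-5, 3, 3)
cycles differ ⇒ inequivalent

no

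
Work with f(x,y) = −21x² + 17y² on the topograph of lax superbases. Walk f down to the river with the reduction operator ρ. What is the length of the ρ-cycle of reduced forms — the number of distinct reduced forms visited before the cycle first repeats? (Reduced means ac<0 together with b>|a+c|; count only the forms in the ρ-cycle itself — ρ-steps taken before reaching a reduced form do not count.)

D = 1428, ⌊√D⌋ = 37
descent: ρ → (17,34,-4)  [lands on river]
river: ρ → (-4,30,33)
river: ρ → (33,36,-1)
river: ρ → (-1,36,33)
river: ρ → (33,30,-4)
river: ρ → (-4,34,17)
ρ-cycle length = 6 (tail of 1 descent step not counted)

6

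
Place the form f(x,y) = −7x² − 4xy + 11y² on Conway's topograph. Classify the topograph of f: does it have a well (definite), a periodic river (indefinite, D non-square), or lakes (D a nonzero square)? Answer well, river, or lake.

D = b²−4ac = (-4)² − 4·(-7)·11 = 324
D = 18² is a perfect square ⇒ form factors over ℤ ⇒ lakes

lake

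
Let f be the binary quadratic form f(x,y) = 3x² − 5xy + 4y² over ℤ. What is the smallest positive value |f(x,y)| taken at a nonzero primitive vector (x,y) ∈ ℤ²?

translate: b→1 (≡-5 mod 6), so (3,-5,4)→(3,1,2)
flip: (3,1,2)→(2,-1,3)
reduced (well bottom): (2,-1,3) with a≤c, −a<b≤a
well minimum = a = 2

2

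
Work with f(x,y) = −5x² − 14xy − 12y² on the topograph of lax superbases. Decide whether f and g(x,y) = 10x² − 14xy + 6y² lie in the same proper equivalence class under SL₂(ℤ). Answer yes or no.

D₁ = -44, D₂ = -44
f is negative-definite; reduce −f:
−f: translate: b→4 (≡14 mod 10), so (5,14,12)→(5,4,3)
−f: flip: (5,4,3)→(3,-4,5)
−f: translate: b→2 (≡-4 mod 6), so (3,-4,5)→(3,2,4)
−f: reduced (well bottom): (3,2,4) with a≤c, −a<b≤a
flip sign back: reduced form of f is (-3,-2,-4)
g: translate: b→6 (≡-14 mod 20), so (10,-14,6)→(10,6,2)
g: flip: (10,6,2)→(2,-6,10)
g: translate: b→2 (≡-6 mod 4), so (2,-6,10)→(2,2,6)
g: reduced (well bottom): (2,2,6) with a≤c, −a<b≤a
reduced forms (-3, -2, -4) vs (2, 2, 6) ⇒ inequivalent

no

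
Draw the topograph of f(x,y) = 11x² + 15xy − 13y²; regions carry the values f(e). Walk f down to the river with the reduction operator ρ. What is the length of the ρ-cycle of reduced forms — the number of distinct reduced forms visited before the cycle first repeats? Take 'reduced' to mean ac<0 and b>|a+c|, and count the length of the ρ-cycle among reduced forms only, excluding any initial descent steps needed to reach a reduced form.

D = 797, ⌊√D⌋ = 28
river: ρ → (-13,11,13)
river: ρ → (13,15,-11)
river: ρ → (-11,7,17)
river: ρ → (17,27,-1)
river: ρ → (-1,27,17)
river: ρ → (17,7,-11)
river: ρ → (-11,15,13)
river: ρ → (13,11,-13)
river: ρ → (-13,15,11)
river: ρ → (11,7,-17)
river: ρ → (-17,27,1)
river: ρ → (1,27,-17)
river: ρ → (-17,7,11)
river: ρ → (11,15,-13)
ρ-cycle length = 14 (tail of 0 descent steps not counted)

14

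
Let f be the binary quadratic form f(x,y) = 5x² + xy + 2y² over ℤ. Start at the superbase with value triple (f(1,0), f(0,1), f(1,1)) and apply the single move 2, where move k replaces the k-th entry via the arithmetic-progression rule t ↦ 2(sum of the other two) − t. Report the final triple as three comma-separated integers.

start (5,2,8) = (f(1,0),f(0,1),f(1,1))
replace slot 2: 2·(5+8) − 2 = 24 → (5,24,8)

5,24,8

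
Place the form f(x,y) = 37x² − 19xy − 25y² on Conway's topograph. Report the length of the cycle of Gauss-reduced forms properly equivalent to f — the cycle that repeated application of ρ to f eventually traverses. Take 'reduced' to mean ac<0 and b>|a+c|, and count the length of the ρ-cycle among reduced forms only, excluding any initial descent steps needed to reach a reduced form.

D = 4061, ⌊√D⌋ = 63
descent: ρ → (-25,19,37)  [lands on river]
river: ρ → (37,55,-7)
river: ρ → (-7,57,29)
river: ρ → (29,59,-5)
river: ρ → (-5,61,17)
river: ρ → (17,41,-35)
river: ρ → (-35,29,23)
river: ρ → (23,63,-1)
river: ρ → (-1,63,23)
river: ρ → (23,29,-35)
river: ρ → (-35,41,17)
river: ρ → (17,61,-5)
river: ρ → (-5,59,29)
river: ρ → (29,57,-7)
river: ρ → (-7,55,37)
river: ρ → (37,19,-25)
river: ρ → (-25,31,31)
river: ρ → (31,31,-25)
ρ-cycle length = 18 (tail of 1 descent step not counted)

18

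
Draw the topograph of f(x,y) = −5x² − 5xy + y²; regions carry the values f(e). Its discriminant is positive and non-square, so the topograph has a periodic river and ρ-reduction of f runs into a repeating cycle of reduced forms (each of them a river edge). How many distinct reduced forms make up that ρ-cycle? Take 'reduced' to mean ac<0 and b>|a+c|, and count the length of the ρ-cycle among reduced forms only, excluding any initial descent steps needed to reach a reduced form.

D = 45, ⌊√D⌋ = 6
descent: ρ → (1,5,-5)  [lands on river]
river: ρ → (-5,5,1)
ρ-cycle length = 2 (tail of 1 descent step not counted)

2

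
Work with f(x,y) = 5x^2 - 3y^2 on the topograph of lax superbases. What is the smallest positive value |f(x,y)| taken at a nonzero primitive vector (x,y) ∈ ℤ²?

descent: ρ → (-3,6,2)  [lands on river]
river: ρ → (2,6,-3)
closes: descent 1, river 2
min |a| on river = 2

2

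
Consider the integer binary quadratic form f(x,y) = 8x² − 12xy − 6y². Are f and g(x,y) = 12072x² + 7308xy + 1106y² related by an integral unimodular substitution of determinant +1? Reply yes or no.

D₁ = 336, D₂ = 336
river cycle of f (length 6): (-6, 12, 8), (8, 4, -10), (-10, 16, 2), (2, 16, -10), (-10, 4, 8), (8, 12, -6)
river cycle of g (length 6): (8, 4, -10), (-10, 16, 2), (2, 16, -10), (-10, 4, 8), (8, 12, -6), (-6, 12, 8)
cycles coincide ⇒ equivalent

yes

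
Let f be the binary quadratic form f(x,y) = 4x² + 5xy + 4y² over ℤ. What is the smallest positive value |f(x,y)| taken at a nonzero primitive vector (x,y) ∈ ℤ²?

translate: b→-3 (≡5 mod 8), so (4,5,4)→(4,-3,3)
flip: (4,-3,3)→(3,3,4)
reduced (well bottom): (3,3,4) with a≤c, −a<b≤a
well minimum = a = 3

3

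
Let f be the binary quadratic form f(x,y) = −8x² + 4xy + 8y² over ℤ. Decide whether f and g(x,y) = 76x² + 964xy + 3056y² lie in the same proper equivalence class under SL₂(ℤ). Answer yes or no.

D₁ = 272, D₂ = 272
river cycle of f (length 6): (8, 12, -4), (-4, 12, 8), (8, 4, -8), (-8, 12, 4), (4, 12, -8), (-8, 4, 8)
river cycle of g (length 6): (8, 12, -4), (-4, 12, 8), (8, 4, -8), (-8, 12, 4), (4, 12, -8), (-8, 4, 8)
cycles coincide ⇒ equivalent

yes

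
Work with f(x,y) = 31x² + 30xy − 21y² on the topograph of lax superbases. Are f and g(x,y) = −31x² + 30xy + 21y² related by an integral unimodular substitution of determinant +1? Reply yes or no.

D₁ = 3504, D₂ = 3504
river cycle of f (length 10): (-21, 54, 7), (7, 58, -5), (-5, 52, 40), (40, 28, -17), (-17, 40, 28), (28, 16, -29), (-29, 42, 15), (15, 48, -20), (-20, 32, 31), (31, 30, -21)
river cycle of g (length 10): (21, 54, -7), (-7, 58, 5), (5, 52, -40), (-40, 28, 17), (17, 40, -28), (-28, 16, 29), (29, 42, -15), (-15, 48, 20), (20, 32, -31), (-31, 30, 21)
cycles differ ⇒ inequivalent

no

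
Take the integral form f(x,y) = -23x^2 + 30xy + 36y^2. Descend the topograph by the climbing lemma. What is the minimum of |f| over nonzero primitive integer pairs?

river: ρ → (36,42,-17)
river: ρ → (-17,60,9)
river: ρ → (9,48,-53)
river: ρ → (-53,58,4)
river: ρ → (4,62,-23)
river: ρ → (-23,30,36)
closes: descent 0, river 6
min |a| on river = 4

4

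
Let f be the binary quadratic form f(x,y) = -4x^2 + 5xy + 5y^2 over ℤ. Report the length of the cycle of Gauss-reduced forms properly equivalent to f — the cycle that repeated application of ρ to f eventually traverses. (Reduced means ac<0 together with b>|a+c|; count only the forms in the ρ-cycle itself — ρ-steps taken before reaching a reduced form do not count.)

D = 105, ⌊√D⌋ = 10
river: ρ → (5,5,-4)
river: ρ → (-4,3,6)
river: ρ → (6,9,-1)
river: ρ → (-1,9,6)
river: ρ → (6,3,-4)
river: ρ → (-4,5,5)
ρ-cycle length = 6 (tail of 0 descent steps not counted)

6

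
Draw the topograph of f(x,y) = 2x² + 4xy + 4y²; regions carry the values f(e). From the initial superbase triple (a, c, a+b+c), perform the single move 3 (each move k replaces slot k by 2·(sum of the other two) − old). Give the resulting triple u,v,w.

start (2,4,10) = (f(1,0),f(0,1),f(1,1))
replace slot 3: 2·(2+4) − 10 = 2 → (2,4,2)

2,4,2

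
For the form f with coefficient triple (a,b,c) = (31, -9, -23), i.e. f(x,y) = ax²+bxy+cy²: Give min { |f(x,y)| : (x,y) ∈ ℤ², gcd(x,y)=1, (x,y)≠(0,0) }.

descent: ρ → (-23,9,31)  [lands on river]
river: ρ → (31,53,-1)
river: ρ → (-1,53,31)
river: ρ → (31,9,-23)
river: ρ → (-23,37,17)
river: ρ → (17,31,-29)
river: ρ → (-29,27,19)
river: ρ → (19,49,-7)
river: ρ → (-7,49,19)
river: ρ → (19,27,-29)
river: ρ → (-29,31,17)
river: ρ → (17,37,-23)
closes: descent 1, river 12
min |a| on river = 1

1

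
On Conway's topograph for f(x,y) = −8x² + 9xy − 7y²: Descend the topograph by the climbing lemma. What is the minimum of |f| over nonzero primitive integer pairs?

translate: b→7 (≡-9 mod 16), so (8,-9,7)→(8,7,6)
flip: (8,7,6)→(6,-7,8)
translate: b→5 (≡-7 mod 12), so (6,-7,8)→(6,5,7)
reduced (well bottom): (6,5,7) with a≤c, −a<b≤a
well minimum |f| = |-6| = 6 (negative-definite)

6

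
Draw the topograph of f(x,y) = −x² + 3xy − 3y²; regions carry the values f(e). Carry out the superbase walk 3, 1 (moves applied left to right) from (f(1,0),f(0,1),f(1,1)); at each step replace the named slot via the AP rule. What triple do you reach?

start (-1,-3,-1) = (f(1,0),f(0,1),f(1,1))
replace slot 3: 2·((-1)+(-3)) − (-1) = -7 → (-1,-3,-7)
replace slot 1: 2·((-3)+(-7)) − (-1) = -19 → (-19,-3,-7)

-19,-3,-7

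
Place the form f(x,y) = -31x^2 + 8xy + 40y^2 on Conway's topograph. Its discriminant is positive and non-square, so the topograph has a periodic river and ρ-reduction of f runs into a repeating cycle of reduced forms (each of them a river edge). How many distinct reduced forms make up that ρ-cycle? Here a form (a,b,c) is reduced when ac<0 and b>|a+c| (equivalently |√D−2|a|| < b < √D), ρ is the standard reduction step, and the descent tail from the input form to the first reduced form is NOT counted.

D = 5024, ⌊√D⌋ = 70
descent: ρ → (40,-8,-31)
descent: ρ → (-31,70,1)  [lands on river]
river: ρ → (1,70,-31)
river: ρ → (-31,54,17)
river: ρ → (17,48,-40)
river: ρ → (-40,32,25)
river: ρ → (25,68,-4)
river: ρ → (-4,68,25)
river: ρ → (25,32,-40)
river: ρ → (-40,48,17)
river: ρ → (17,54,-31)
ρ-cycle length = 10 (tail of 2 descent steps not counted)

10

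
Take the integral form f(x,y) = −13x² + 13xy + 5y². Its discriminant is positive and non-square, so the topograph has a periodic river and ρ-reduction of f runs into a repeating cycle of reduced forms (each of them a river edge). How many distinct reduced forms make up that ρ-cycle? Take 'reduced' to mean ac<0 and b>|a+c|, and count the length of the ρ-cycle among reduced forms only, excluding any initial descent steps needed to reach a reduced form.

D = 429, ⌊√D⌋ = 20
river: ρ → (5,17,-7)
river: ρ → (-7,11,11)
river: ρ → (11,11,-7)
river: ρ → (-7,17,5)
river: ρ → (5,13,-13)
river: ρ → (-13,13,5)
ρ-cycle length = 6 (tail of 0 descent steps not counted)

6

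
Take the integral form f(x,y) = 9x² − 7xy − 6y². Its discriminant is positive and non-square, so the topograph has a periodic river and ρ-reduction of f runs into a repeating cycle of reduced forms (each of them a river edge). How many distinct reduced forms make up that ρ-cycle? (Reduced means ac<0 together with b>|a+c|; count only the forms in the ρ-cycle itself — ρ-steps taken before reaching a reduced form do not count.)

D = 265, ⌊√D⌋ = 16
descent: ρ → (-6,7,9)  [lands on river]
river: ρ → (9,11,-4)
river: ρ → (-4,13,6)
river: ρ → (6,11,-6)
river: ρ → (-6,13,4)
river: ρ → (4,11,-9)
river: ρ → (-9,7,6)
river: ρ → (6,5,-10)
river: ρ → (-10,15,1)
river: ρ → (1,15,-10)
river: ρ → (-10,5,6)
river: ρ → (6,7,-9)
river: ρ → (-9,11,4)
river: ρ → (4,13,-6)
river: ρ → (-6,11,6)
river: ρ → (6,13,-4)
river: ρ → (-4,11,9)
river: ρ → (9,7,-6)
river: ρ → (-6,5,10)
river: ρ → (10,15,-1)
river: ρ → (-1,15,10)
river: ρ → (10,5,-6)
ρ-cycle length = 22 (tail of 1 descent step not counted)

22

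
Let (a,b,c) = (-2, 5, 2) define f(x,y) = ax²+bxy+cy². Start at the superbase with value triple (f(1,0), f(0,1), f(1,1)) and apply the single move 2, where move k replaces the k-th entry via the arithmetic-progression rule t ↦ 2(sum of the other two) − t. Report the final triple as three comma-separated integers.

start (-2,2,5) = (f(1,0),f(0,1),f(1,1))
replace slot 2: 2·((-2)+5) − 2 = 4 → (-2,4,5)

-2,4,5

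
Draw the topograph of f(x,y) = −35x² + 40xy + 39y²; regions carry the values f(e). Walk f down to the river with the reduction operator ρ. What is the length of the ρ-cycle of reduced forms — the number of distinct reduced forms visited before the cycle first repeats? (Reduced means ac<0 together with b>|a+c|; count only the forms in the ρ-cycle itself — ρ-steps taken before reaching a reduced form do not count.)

D = 7060, ⌊√D⌋ = 84
river: ρ → (39,38,-36)
river: ρ → (-36,34,41)
river: ρ → (41,48,-29)
river: ρ → (-29,68,21)
river: ρ → (21,58,-44)
river: ρ → (-44,30,35)
river: ρ → (35,40,-39)
river: ρ → (-39,38,36)
river: ρ → (36,34,-41)
river: ρ → (-41,48,29)
river: ρ → (29,68,-21)
river: ρ → (-21,58,44)
river: ρ → (44,30,-35)
river: ρ → (-35,40,39)
ρ-cycle length = 14 (tail of 0 descent steps not counted)

14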